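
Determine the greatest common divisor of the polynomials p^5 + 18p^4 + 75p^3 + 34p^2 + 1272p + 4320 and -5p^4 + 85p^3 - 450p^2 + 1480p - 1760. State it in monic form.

p^2 - 4p + 16

Euclidean algorithm in ℚ[p]:
  p^5 + 18p^4 + 75p^3 + 34p^2 + 1272p + 4320 = (-(1/5)p - 7)(-5p^4 + 85p^3 - 450p^2 + 1480p - 1760) + (580p^3 - 2820p^2 + 11280p - 8000)
  -5p^4 + 85p^3 - 450p^2 + 1480p - 1760 = (-(1/116)p + 88/841)(580p^3 - 2820p^2 + 11280p - 8000) + (-(48510/841)p^2 + (194040/841)p - 776160/841)
  580p^3 - 2820p^2 + 11280p - 8000 = (-(48778/4851)p + 42050/4851)(-(48510/841)p^2 + (194040/841)p - 776160/841) + (0)
Last nonzero remainder: -(48510/841)p^2 + (194040/841)p - 776160/841. Dividing through by -48510/841 gives the monic gcd p^2 - 4p + 16.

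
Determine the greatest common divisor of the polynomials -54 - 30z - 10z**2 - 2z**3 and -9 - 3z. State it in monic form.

3 + z

By polynomial division,
  -2z**3 - 10z**2 - 30z - 54 = ((2/3)z**2 + (4/3)z + 6)(-3z - 9) + (0)
Last nonzero remainder: -3z - 9. Dividing through by -3 gives the monic gcd z + 3.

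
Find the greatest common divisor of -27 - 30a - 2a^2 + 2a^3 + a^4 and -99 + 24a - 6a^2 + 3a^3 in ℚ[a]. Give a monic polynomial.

-3 + a

By polynomial division,
  a^4 + 2a^3 - 2a^2 - 30a - 27 = ((1/3)a + 4/3)(3a^3 - 6a^2 + 24a - 99) + (-2a^2 - 29a + 105)
  3a^3 - 6a^2 + 24a - 99 = (-(3/2)a + 99/4)(-2a^2 - 29a + 105) + ((3597/4)a - 10791/4)
  -2a^2 - 29a + 105 = (-(8/3597)a - 140/3597)((3597/4)a - 10791/4) + (0)
Last nonzero remainder: (3597/4)a - 10791/4. Dividing through by 3597/4 gives the monic gcd a - 3.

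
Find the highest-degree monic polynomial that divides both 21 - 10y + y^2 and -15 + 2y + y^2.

-3 + y

By polynomial division,
  y^2 - 10y + 21 = (y^2 + 2y - 15) + (-12y + 36)
  y^2 + 2y - 15 = (-(1/12)y - 5/12)(-12y + 36) + (0)
Last nonzero remainder: -12y + 36. Dividing through by -12 gives the monic gcd y - 3.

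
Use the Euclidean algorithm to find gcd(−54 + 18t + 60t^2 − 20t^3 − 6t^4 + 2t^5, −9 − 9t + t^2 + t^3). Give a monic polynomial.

−9 − 9t + t^2 + t^3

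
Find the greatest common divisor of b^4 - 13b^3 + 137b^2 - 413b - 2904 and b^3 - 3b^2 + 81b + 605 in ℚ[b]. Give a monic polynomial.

b^2 - 8b + 121

Euclidean algorithm in ℚ[b]:
  b^4 - 13b^3 + 137b^2 - 413b - 2904 = (b - 10)(b^3 - 3b^2 + 81b + 605) + (26b^2 - 208b + 3146)
  b^3 - 3b^2 + 81b + 605 = ((1/26)b + 5/26)(26b^2 - 208b + 3146) + (0)
Last nonzero remainder: 26b^2 - 208b + 3146. Dividing through by 26 gives the monic gcd b^2 - 8b + 121.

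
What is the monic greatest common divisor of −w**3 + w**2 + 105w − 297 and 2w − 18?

w − 9

Euclidean algorithm in ℚ[w]:
  −w**3 + w**2 + 105w − 297 = (−(1/2)w**2 − 4w + 33/2)(2w − 18) + (0)
Last nonzero remainder: 2w − 18. Dividing through by 2 gives the monic gcd w − 9.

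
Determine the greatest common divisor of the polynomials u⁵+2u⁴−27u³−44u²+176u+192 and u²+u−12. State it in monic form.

u²+u−12

By polynomial division,
  u⁵+2u⁴−27u³−44u²+176u+192 = (u³+u²−16u−16)(u²+u−12) + (0)
The last nonzero remainder u²+u−12 is already monic.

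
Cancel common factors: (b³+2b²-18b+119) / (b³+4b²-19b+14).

(b²-5b+17)/(b²-3b+2)

Apply the Euclidean algorithm:
  b³+2b²-18b+119 = (b³+4b²-19b+14) + (-2b²+b+105)
  b³+4b²-19b+14 = (-(1/2)b-9/4)(-2b²+b+105) + ((143/4)b+1001/4)
  -2b²+b+105 = (-(8/143)b+60/143)((143/4)b+1001/4) + (0)
Last nonzero remainder: (143/4)b+1001/4. Dividing through by 143/4 gives the monic gcd b+7.
Cancel b+7 from numerator and denominator to get the reduced form.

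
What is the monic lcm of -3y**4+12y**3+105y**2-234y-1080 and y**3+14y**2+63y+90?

y**6+7y**5-49y**4-427y**3+168y**2+6300y+10800

Repeated division with remainder:
  -3y**4+12y**3+105y**2-234y-1080 = (-3y+54)(y**3+14y**2+63y+90) + (-462y**2-3366y-5940)
  y**3+14y**2+63y+90 = (-(1/462)y-47/3234)(-462y**2-3366y-5940) + ((60/49)y+180/49)
  -462y**2-3366y-5940 = (-(3773/10)y-1617)((60/49)y+180/49) + (0)
Last nonzero remainder: (60/49)y+180/49. Dividing through by 60/49 gives the monic gcd y+3.
Then lcm(f, g) = f·g / gcd(f, g); expanding and making the result monic gives the answer.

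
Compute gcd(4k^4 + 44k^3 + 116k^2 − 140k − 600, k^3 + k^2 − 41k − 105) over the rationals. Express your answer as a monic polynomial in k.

k^2 + 8k + 15

Apply the Euclidean algorithm:
  4k^4 + 44k^3 + 116k^2 − 140k − 600 = (4k + 40)(k^3 + k^2 − 41k − 105) + (240k^2 + 1920k + 3600)
  k^3 + k^2 − 41k − 105 = ((1/240)k − 7/240)(240k^2 + 1920k + 3600) + (0)
Last nonzero remainder: 240k^2 + 1920k + 3600. Dividing through by 240 gives the monic gcd k^2 + 8k + 15.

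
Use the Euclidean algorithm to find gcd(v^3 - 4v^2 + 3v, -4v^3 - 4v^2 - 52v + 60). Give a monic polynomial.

v - 1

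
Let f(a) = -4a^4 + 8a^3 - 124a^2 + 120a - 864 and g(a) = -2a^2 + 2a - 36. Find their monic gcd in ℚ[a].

a^2 - a + 18

Euclidean algorithm in ℚ[a]:
  -4a^4 + 8a^3 - 124a^2 + 120a - 864 = (2a^2 - 2a + 24)(-2a^2 + 2a - 36) + (0)
Last nonzero remainder: -2a^2 + 2a - 36. Dividing through by -2 gives the monic gcd a^2 - a + 18.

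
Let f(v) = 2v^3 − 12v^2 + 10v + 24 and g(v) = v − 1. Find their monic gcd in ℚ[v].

1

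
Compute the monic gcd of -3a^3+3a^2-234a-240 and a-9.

1

Apply the Euclidean algorithm:
  -3a^3+3a^2-234a-240 = (-3a^2-24a-450)(a-9) + (-4290)
  a-9 = (-(1/4290)a+3/1430)(-4290) + (0)
The last nonzero remainder is the constant -4290, so the polynomials are coprime and gcd = 1.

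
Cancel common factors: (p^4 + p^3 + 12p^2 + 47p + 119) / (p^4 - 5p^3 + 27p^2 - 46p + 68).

(p^2 + 4p + 7)/(p^2 - 2p + 4)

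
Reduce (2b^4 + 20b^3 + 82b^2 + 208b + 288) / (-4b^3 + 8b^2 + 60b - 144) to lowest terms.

(-b^3 - 6b^2 - 17b - 36)/(2b^2 - 12b + 18)

Repeated division with remainder:
  2b^4 + 20b^3 + 82b^2 + 208b + 288 = (-(1/2)b - 6)(-4b^3 + 8b^2 + 60b - 144) + (160b^2 + 496b - 576)
  -4b^3 + 8b^2 + 60b - 144 = (-(1/40)b + 51/400)(160b^2 + 496b - 576) + (-(441/25)b - 1764/25)
  160b^2 + 496b - 576 = (-(4000/441)b + 400/49)(-(441/25)b - 1764/25) + (0)
Last nonzero remainder: -(441/25)b - 1764/25. Dividing through by -441/25 gives the monic gcd b + 4.
Cancel b + 4 from numerator and denominator to get the reduced form.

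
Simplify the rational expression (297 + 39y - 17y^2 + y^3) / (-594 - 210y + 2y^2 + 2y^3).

(-9 + y)/(18 + 2y)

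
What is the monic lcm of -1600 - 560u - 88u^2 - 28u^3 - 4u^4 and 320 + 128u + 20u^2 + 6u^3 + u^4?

1600 + 960u + 228u^2 + 50u^3 + 11u^4 + u^5

Repeated division with remainder:
  -4u^4 - 28u^3 - 88u^2 - 560u - 1600 = (-4)(u^4 + 6u^3 + 20u^2 + 128u + 320) + (-4u^3 - 8u^2 - 48u - 320)
  u^4 + 6u^3 + 20u^2 + 128u + 320 = (-(1/4)u - 1)(-4u^3 - 8u^2 - 48u - 320) + (0)
Last nonzero remainder: -4u^3 - 8u^2 - 48u - 320. Dividing through by -4 gives the monic gcd u^3 + 2u^2 + 12u + 80.
Then lcm(f, g) = f·g / gcd(f, g); expanding and making the result monic gives the answer.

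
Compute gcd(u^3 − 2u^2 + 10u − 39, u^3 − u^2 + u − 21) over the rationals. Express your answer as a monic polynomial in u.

u − 3

Repeated division with remainder:
  u^3 − 2u^2 + 10u − 39 = (u^3 − u^2 + u − 21) + (−u^2 + 9u − 18)
  u^3 − u^2 + u − 21 = (−u − 8)(−u^2 + 9u − 18) + (55u − 165)
  −u^2 + 9u − 18 = (−(1/55)u + 6/55)(55u − 165) + (0)
Last nonzero remainder: 55u − 165. Dividing through by 55 gives the monic gcd u − 3.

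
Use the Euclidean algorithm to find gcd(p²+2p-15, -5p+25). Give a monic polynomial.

1

By polynomial division,
  p²+2p-15 = (-(1/5)p-7/5)(-5p+25) + (20)
  -5p+25 = (-(1/4)p+5/4)(20) + (0)
The last nonzero remainder is the constant 20, so the polynomials are coprime and gcd = 1.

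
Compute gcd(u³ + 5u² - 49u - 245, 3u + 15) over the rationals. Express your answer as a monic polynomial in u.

Repeated division with remainder:
  u³ + 5u² - 49u - 245 = ((1/3)u² - 49/3)(3u + 15) + (0)
Last nonzero remainder: 3u + 15. Dividing through by 3 gives the monic gcd u + 5.

u + 5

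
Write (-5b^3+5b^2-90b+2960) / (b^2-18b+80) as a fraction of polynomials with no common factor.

Repeated division with remainder:
  -5b^3+5b^2-90b+2960 = (-5b-85)(b^2-18b+80) + (-1220b+9760)
  b^2-18b+80 = (-(1/1220)b+1/122)(-1220b+9760) + (0)
Last nonzero remainder: -1220b+9760. Dividing through by -1220 gives the monic gcd b-8.
Cancel b-8 from numerator and denominator to get the reduced form.

(-5b^2-35b-370)/(b-10)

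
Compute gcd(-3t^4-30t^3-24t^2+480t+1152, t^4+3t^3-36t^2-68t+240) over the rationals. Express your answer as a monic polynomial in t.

t^2+10t+24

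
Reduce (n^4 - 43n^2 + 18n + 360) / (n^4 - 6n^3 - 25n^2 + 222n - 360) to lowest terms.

(n + 3)/(n - 3)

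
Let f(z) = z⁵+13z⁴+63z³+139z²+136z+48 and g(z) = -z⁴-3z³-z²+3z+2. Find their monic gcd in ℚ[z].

Repeated division with remainder:
  z⁵+13z⁴+63z³+139z²+136z+48 = (-z-10)(-z⁴-3z³-z²+3z+2) + (32z³+132z²+168z+68)
  -z⁴-3z³-z²+3z+2 = (-(1/32)z+9/256)(32z³+132z²+168z+68) + (-(25/64)z²-(25/32)z-25/64)
  32z³+132z²+168z+68 = (-(2048/25)z-4352/25)(-(25/64)z²-(25/32)z-25/64) + (0)
Last nonzero remainder: -(25/64)z²-(25/32)z-25/64. Dividing through by -25/64 gives the monic gcd z²+2z+1.

z²+2z+1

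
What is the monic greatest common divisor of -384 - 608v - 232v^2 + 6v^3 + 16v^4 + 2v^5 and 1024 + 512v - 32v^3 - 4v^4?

-64 - 16v + 4v^2 + v^3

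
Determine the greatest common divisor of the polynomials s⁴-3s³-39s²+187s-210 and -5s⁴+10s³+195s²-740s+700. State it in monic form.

Repeated division with remainder:
  s⁴-3s³-39s²+187s-210 = (-1/5)(-5s⁴+10s³+195s²-740s+700) + (-s³+39s-70)
  -5s⁴+10s³+195s²-740s+700 = (5s-10)(-s³+39s-70) + (0)
Last nonzero remainder: -s³+39s-70. Dividing through by -1 gives the monic gcd s³-39s+70.

s³-39s+70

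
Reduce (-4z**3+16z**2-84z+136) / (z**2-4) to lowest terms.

(-4z**2+8z-68)/(z+2)

Repeated division with remainder:
  -4z**3+16z**2-84z+136 = (-4z+16)(z**2-4) + (-100z+200)
  z**2-4 = (-(1/100)z-1/50)(-100z+200) + (0)
Last nonzero remainder: -100z+200. Dividing through by -100 gives the monic gcd z-2.
Cancel z-2 from numerator and denominator to get the reduced form.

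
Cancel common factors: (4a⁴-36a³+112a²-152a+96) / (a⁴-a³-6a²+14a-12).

By polynomial division,
  4a⁴-36a³+112a²-152a+96 = (4)(a⁴-a³-6a²+14a-12) + (-32a³+136a²-208a+144)
  a⁴-a³-6a²+14a-12 = (-(1/32)a-13/128)(-32a³+136a²-208a+144) + ((21/16)a²-(21/8)a+21/8)
  -32a³+136a²-208a+144 = (-(512/21)a+384/7)((21/16)a²-(21/8)a+21/8) + (0)
Last nonzero remainder: (21/16)a²-(21/8)a+21/8. Dividing through by 21/16 gives the monic gcd a²-2a+2.
Cancel a²-2a+2 from numerator and denominator to get the reduced form.

(4a²-28a+48)/(a²+a-6)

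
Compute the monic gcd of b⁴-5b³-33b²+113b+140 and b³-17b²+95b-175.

b-7

Repeated division with remainder:
  b⁴-5b³-33b²+113b+140 = (b+12)(b³-17b²+95b-175) + (76b²-852b+2240)
  b³-17b²+95b-175 = ((1/76)b-55/722)(76b²-852b+2240) + ((225/361)b-1575/361)
  76b²-852b+2240 = ((27436/225)b-23104/45)((225/361)b-1575/361) + (0)
Last nonzero remainder: (225/361)b-1575/361. Dividing through by 225/361 gives the monic gcd b-7.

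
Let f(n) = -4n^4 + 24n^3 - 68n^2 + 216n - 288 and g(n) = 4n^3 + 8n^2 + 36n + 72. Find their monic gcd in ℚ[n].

n^2 + 9

Euclidean algorithm in ℚ[n]:
  -4n^4 + 24n^3 - 68n^2 + 216n - 288 = (-n + 8)(4n^3 + 8n^2 + 36n + 72) + (-96n^2 - 864)
  4n^3 + 8n^2 + 36n + 72 = (-(1/24)n - 1/12)(-96n^2 - 864) + (0)
Last nonzero remainder: -96n^2 - 864. Dividing through by -96 gives the monic gcd n^2 + 9.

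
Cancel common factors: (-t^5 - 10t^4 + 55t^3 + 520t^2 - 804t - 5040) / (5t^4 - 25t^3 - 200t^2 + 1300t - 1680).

Euclidean algorithm in ℚ[t]:
  -t^5 - 10t^4 + 55t^3 + 520t^2 - 804t - 5040 = (-(1/5)t - 3)(5t^4 - 25t^3 - 200t^2 + 1300t - 1680) + (-60t^3 + 180t^2 + 2760t - 10080)
  5t^4 - 25t^3 - 200t^2 + 1300t - 1680 = (-(1/12)t + 1/6)(-60t^3 + 180t^2 + 2760t - 10080) + (0)
Last nonzero remainder: -60t^3 + 180t^2 + 2760t - 10080. Dividing through by -60 gives the monic gcd t^3 - 3t^2 - 46t + 168.
Cancel t^3 - 3t^2 - 46t + 168 from numerator and denominator to get the reduced form.

(-t^2 - 13t - 30)/(5t - 10)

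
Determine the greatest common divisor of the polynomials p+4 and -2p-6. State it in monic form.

By polynomial division,
  p+4 = (-1/2)(-2p-6) + (1)
  -2p-6 = (-2p-6)(1) + (0)
The last nonzero remainder is the constant 1, so the polynomials are coprime and gcd = 1.

1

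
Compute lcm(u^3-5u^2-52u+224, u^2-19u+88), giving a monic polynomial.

Apply the Euclidean algorithm:
  u^3-5u^2-52u+224 = (u+14)(u^2-19u+88) + (126u-1008)
  u^2-19u+88 = ((1/126)u-11/126)(126u-1008) + (0)
Last nonzero remainder: 126u-1008. Dividing through by 126 gives the monic gcd u-8.
Then lcm(f, g) = f·g / gcd(f, g); expanding and making the result monic gives the answer.

u^4-16u^3+3u^2+796u-2464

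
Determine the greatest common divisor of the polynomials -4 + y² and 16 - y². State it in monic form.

Euclidean algorithm in ℚ[y]:
  y² - 4 = (-1)(-y² + 16) + (12)
  -y² + 16 = (-(1/12)y² + 4/3)(12) + (0)
The last nonzero remainder is the constant 12, so the polynomials are coprime and gcd = 1.

1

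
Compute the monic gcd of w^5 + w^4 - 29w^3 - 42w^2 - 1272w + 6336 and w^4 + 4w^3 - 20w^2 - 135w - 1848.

w^3 + 11w^2 + 57w + 264

Apply the Euclidean algorithm:
  w^5 + w^4 - 29w^3 - 42w^2 - 1272w + 6336 = (w - 3)(w^4 + 4w^3 - 20w^2 - 135w - 1848) + (3w^3 + 33w^2 + 171w + 792)
  w^4 + 4w^3 - 20w^2 - 135w - 1848 = ((1/3)w - 7/3)(3w^3 + 33w^2 + 171w + 792) + (0)
Last nonzero remainder: 3w^3 + 33w^2 + 171w + 792. Dividing through by 3 gives the monic gcd w^3 + 11w^2 + 57w + 264.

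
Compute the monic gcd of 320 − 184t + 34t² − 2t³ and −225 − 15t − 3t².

1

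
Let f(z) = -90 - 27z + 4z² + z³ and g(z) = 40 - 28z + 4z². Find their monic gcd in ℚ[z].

Repeated division with remainder:
  z³ + 4z² - 27z - 90 = ((1/4)z + 11/4)(4z² - 28z + 40) + (40z - 200)
  4z² - 28z + 40 = ((1/10)z - 1/5)(40z - 200) + (0)
Last nonzero remainder: 40z - 200. Dividing through by 40 gives the monic gcd z - 5.

-5 + z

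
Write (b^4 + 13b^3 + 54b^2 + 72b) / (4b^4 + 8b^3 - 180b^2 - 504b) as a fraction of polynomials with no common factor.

(b + 4)/(4b - 28)

Apply the Euclidean algorithm:
  b^4 + 13b^3 + 54b^2 + 72b = (1/4)(4b^4 + 8b^3 - 180b^2 - 504b) + (11b^3 + 99b^2 + 198b)
  4b^4 + 8b^3 - 180b^2 - 504b = ((4/11)b - 28/11)(11b^3 + 99b^2 + 198b) + (0)
Last nonzero remainder: 11b^3 + 99b^2 + 198b. Dividing through by 11 gives the monic gcd b^3 + 9b^2 + 18b.
Cancel b^3 + 9b^2 + 18b from numerator and denominator to get the reduced form.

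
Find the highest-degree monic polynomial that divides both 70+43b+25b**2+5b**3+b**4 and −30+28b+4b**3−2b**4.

5+2b+b**2

Repeated division with remainder:
  b**4+5b**3+25b**2+43b+70 = (−1/2)(−2b**4+4b**3+28b−30) + (7b**3+25b**2+57b+55)
  −2b**4+4b**3+28b−30 = (−(2/7)b+78/49)(7b**3+25b**2+57b+55) + (−(1152/49)b**2−(2304/49)b−5760/49)
  7b**3+25b**2+57b+55 = (−(343/1152)b−539/1152)(−(1152/49)b**2−(2304/49)b−5760/49) + (0)
Last nonzero remainder: −(1152/49)b**2−(2304/49)b−5760/49. Dividing through by −1152/49 gives the monic gcd b**2+2b+5.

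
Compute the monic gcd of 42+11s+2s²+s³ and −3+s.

1

Repeated division with remainder:
  s³+2s²+11s+42 = (s²+5s+26)(s−3) + (120)
  s−3 = ((1/120)s−1/40)(120) + (0)
The last nonzero remainder is the constant 120, so the polynomials are coprime and gcd = 1.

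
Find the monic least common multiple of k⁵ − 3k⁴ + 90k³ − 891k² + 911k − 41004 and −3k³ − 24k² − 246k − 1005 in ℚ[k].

k⁶ + 2k⁵ + 75k⁴ − 441k³ − 3544k² − 36449k − 205020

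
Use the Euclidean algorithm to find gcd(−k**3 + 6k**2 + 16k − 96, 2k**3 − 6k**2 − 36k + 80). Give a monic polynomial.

Apply the Euclidean algorithm:
  −k**3 + 6k**2 + 16k − 96 = (−1/2)(2k**3 − 6k**2 − 36k + 80) + (3k**2 − 2k − 56)
  2k**3 − 6k**2 − 36k + 80 = ((2/3)k − 14/9)(3k**2 − 2k − 56) + (−(16/9)k − 64/9)
  3k**2 − 2k − 56 = (−(27/16)k + 63/8)(−(16/9)k − 64/9) + (0)
Last nonzero remainder: −(16/9)k − 64/9. Dividing through by −16/9 gives the monic gcd k + 4.

k + 4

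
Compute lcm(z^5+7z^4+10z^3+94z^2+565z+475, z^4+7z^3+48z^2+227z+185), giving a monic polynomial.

By polynomial division,
  z^5+7z^4+10z^3+94z^2+565z+475 = (z)(z^4+7z^3+48z^2+227z+185) + (-38z^3-133z^2+380z+475)
  z^4+7z^3+48z^2+227z+185 = (-(1/38)z-7/76)(-38z^3-133z^2+380z+475) + ((183/4)z^2+(549/2)z+915/4)
  -38z^3-133z^2+380z+475 = (-(152/183)z+380/183)((183/4)z^2+(549/2)z+915/4) + (0)
Last nonzero remainder: (183/4)z^2+(549/2)z+915/4. Dividing through by 183/4 gives the monic gcd z^2+6z+5.
Then lcm(f, g) = f·g / gcd(f, g); expanding and making the result monic gives the answer.

z^7+8z^6+54z^5+363z^4+1029z^3+4518z^2+21380z+17575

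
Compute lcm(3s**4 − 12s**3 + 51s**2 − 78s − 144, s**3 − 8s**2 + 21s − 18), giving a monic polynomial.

Apply the Euclidean algorithm:
  3s**4 − 12s**3 + 51s**2 − 78s − 144 = (3s + 12)(s**3 − 8s**2 + 21s − 18) + (84s**2 − 276s + 72)
  s**3 − 8s**2 + 21s − 18 = ((1/84)s − 11/196)(84s**2 − 276s + 72) + ((228/49)s − 684/49)
  84s**2 − 276s + 72 = ((343/19)s − 98/19)((228/49)s − 684/49) + (0)
Last nonzero remainder: (228/49)s − 684/49. Dividing through by 228/49 gives the monic gcd s − 3.
Then lcm(f, g) = f·g / gcd(f, g); expanding and making the result monic gives the answer.

s**6 − 9s**5 + 43s**4 − 135s**3 + 184s**2 + 84s − 288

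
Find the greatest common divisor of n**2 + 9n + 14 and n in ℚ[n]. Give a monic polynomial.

1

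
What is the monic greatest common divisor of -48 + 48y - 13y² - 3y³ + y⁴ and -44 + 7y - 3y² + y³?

-4 + y

By polynomial division,
  y⁴ - 3y³ - 13y² + 48y - 48 = (y)(y³ - 3y² + 7y - 44) + (-20y² + 92y - 48)
  y³ - 3y² + 7y - 44 = (-(1/20)y - 2/25)(-20y² + 92y - 48) + ((299/25)y - 1196/25)
  -20y² + 92y - 48 = (-(500/299)y + 300/299)((299/25)y - 1196/25) + (0)
Last nonzero remainder: (299/25)y - 1196/25. Dividing through by 299/25 gives the monic gcd y - 4.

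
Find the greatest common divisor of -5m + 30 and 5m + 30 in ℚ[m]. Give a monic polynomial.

1

Repeated division with remainder:
  -5m + 30 = (-1)(5m + 30) + (60)
  5m + 30 = ((1/12)m + 1/2)(60) + (0)
The last nonzero remainder is the constant 60, so the polynomials are coprime and gcd = 1.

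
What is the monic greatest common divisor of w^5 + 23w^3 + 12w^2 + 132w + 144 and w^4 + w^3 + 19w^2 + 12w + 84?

w^2 + 12

Apply the Euclidean algorithm:
  w^5 + 23w^3 + 12w^2 + 132w + 144 = (w - 1)(w^4 + w^3 + 19w^2 + 12w + 84) + (5w^3 + 19w^2 + 60w + 228)
  w^4 + w^3 + 19w^2 + 12w + 84 = ((1/5)w - 14/25)(5w^3 + 19w^2 + 60w + 228) + ((441/25)w^2 + 5292/25)
  5w^3 + 19w^2 + 60w + 228 = ((125/441)w + 475/441)((441/25)w^2 + 5292/25) + (0)
Last nonzero remainder: (441/25)w^2 + 5292/25. Dividing through by 441/25 gives the monic gcd w^2 + 12.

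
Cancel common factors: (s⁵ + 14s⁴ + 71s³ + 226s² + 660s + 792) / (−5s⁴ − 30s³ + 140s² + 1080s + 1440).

Euclidean algorithm in ℚ[s]:
  s⁵ + 14s⁴ + 71s³ + 226s² + 660s + 792 = (−(1/5)s − 8/5)(−5s⁴ − 30s³ + 140s² + 1080s + 1440) + (51s³ + 666s² + 2676s + 3096)
  −5s⁴ − 30s³ + 140s² + 1080s + 1440 = (−(5/51)s + 200/289)(51s³ + 666s² + 2676s + 3096) + (−(16920/289)s² − (135360/289)s − 203040/289)
  51s³ + 666s² + 2676s + 3096 = (−(4913/5640)s − 12427/2820)(−(16920/289)s² − (135360/289)s − 203040/289) + (0)
Last nonzero remainder: −(16920/289)s² − (135360/289)s − 203040/289. Dividing through by −16920/289 gives the monic gcd s² + 8s + 12.
Cancel s² + 8s + 12 from numerator and denominator to get the reduced form.

(−s³ − 6s² − 11s − 66)/(5s² − 10s − 120)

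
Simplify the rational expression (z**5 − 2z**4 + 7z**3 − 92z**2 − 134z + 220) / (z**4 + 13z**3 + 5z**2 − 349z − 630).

Euclidean algorithm in ℚ[z]:
  z**5 − 2z**4 + 7z**3 − 92z**2 − 134z + 220 = (z − 15)(z**4 + 13z**3 + 5z**2 − 349z − 630) + (197z**3 + 332z**2 − 4739z − 9230)
  z**4 + 13z**3 + 5z**2 − 349z − 630 = ((1/197)z + 2229/38809)(197z**3 + 332z**2 − 4739z − 9230) + ((387600/38809)z**2 − (1162800/38809)z − 3876000/38809)
  197z**3 + 332z**2 − 4739z − 9230 = ((7645373/387600)z + 35820707/387600)((387600/38809)z**2 − (1162800/38809)z − 3876000/38809) + (0)
Last nonzero remainder: (387600/38809)z**2 − (1162800/38809)z − 3876000/38809. Dividing through by 387600/38809 gives the monic gcd z**2 − 3z − 10.
Cancel z**2 − 3z − 10 from numerator and denominator to get the reduced form.

(z**3 + z**2 + 20z − 22)/(z**2 + 16z + 63)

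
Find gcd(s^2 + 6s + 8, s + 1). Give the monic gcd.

1

Repeated division with remainder:
  s^2 + 6s + 8 = (s + 5)(s + 1) + (3)
  s + 1 = ((1/3)s + 1/3)(3) + (0)
The last nonzero remainder is the constant 3, so the polynomials are coprime and gcd = 1.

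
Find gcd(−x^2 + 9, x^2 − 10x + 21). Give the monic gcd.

By polynomial division,
  −x^2 + 9 = (−1)(x^2 − 10x + 21) + (−10x + 30)
  x^2 − 10x + 21 = (−(1/10)x + 7/10)(−10x + 30) + (0)
Last nonzero remainder: −10x + 30. Dividing through by −10 gives the monic gcd x − 3.

x − 3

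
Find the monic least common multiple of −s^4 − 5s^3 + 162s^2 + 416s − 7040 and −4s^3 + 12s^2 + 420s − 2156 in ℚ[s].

s^6 − 9s^5 − 183s^4 + 2097s^3 + 4926s^2 − 118944s + 344960

Euclidean algorithm in ℚ[s]:
  −s^4 − 5s^3 + 162s^2 + 416s − 7040 = ((1/4)s + 2)(−4s^3 + 12s^2 + 420s − 2156) + (33s^2 + 115s − 2728)
  −4s^3 + 12s^2 + 420s − 2156 = (−(4/33)s + 856/1089)(33s^2 + 115s − 2728) + (−(1156/1089)s − 1156/99)
  33s^2 + 115s − 2728 = (−(35937/1156)s + 67518/289)(−(1156/1089)s − 1156/99) + (0)
Last nonzero remainder: −(1156/1089)s − 1156/99. Dividing through by −1156/1089 gives the monic gcd s + 11.
Then lcm(f, g) = f·g / gcd(f, g); expanding and making the result monic gives the answer.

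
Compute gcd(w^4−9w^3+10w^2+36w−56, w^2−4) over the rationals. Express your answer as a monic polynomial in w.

w^2−4

Apply the Euclidean algorithm:
  w^4−9w^3+10w^2+36w−56 = (w^2−9w+14)(w^2−4) + (0)
The last nonzero remainder w^2−4 is already monic.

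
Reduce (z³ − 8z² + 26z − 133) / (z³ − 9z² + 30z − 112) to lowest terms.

(z² − z + 19)/(z² − 2z + 16)

Euclidean algorithm in ℚ[z]:
  z³ − 8z² + 26z − 133 = (z³ − 9z² + 30z − 112) + (z² − 4z − 21)
  z³ − 9z² + 30z − 112 = (z − 5)(z² − 4z − 21) + (31z − 217)
  z² − 4z − 21 = ((1/31)z + 3/31)(31z − 217) + (0)
Last nonzero remainder: 31z − 217. Dividing through by 31 gives the monic gcd z − 7.
Cancel z − 7 from numerator and denominator to get the reduced form.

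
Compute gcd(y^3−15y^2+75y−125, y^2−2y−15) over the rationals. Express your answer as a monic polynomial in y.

y−5

Apply the Euclidean algorithm:
  y^3−15y^2+75y−125 = (y−13)(y^2−2y−15) + (64y−320)
  y^2−2y−15 = ((1/64)y+3/64)(64y−320) + (0)
Last nonzero remainder: 64y−320. Dividing through by 64 gives the monic gcd y−5.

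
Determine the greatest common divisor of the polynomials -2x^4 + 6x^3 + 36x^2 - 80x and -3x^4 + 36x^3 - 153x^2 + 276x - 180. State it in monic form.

By polynomial division,
  -2x^4 + 6x^3 + 36x^2 - 80x = (2/3)(-3x^4 + 36x^3 - 153x^2 + 276x - 180) + (-18x^3 + 138x^2 - 264x + 120)
  -3x^4 + 36x^3 - 153x^2 + 276x - 180 = ((1/6)x - 13/18)(-18x^3 + 138x^2 - 264x + 120) + (-(28/3)x^2 + (196/3)x - 280/3)
  -18x^3 + 138x^2 - 264x + 120 = ((27/14)x - 9/7)(-(28/3)x^2 + (196/3)x - 280/3) + (0)
Last nonzero remainder: -(28/3)x^2 + (196/3)x - 280/3. Dividing through by -28/3 gives the monic gcd x^2 - 7x + 10.

x^2 - 7x + 10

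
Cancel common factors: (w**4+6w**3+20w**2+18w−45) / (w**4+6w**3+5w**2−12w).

Apply the Euclidean algorithm:
  w**4+6w**3+20w**2+18w−45 = (w**4+6w**3+5w**2−12w) + (15w**2+30w−45)
  w**4+6w**3+5w**2−12w = ((1/15)w**2+(4/15)w)(15w**2+30w−45) + (0)
Last nonzero remainder: 15w**2+30w−45. Dividing through by 15 gives the monic gcd w**2+2w−3.
Cancel w**2+2w−3 from numerator and denominator to get the reduced form.

(w**2+4w+15)/(w**2+4w)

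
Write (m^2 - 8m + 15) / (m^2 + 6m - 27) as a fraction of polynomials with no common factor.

By polynomial division,
  m^2 - 8m + 15 = (m^2 + 6m - 27) + (-14m + 42)
  m^2 + 6m - 27 = (-(1/14)m - 9/14)(-14m + 42) + (0)
Last nonzero remainder: -14m + 42. Dividing through by -14 gives the monic gcd m - 3.
Cancel m - 3 from numerator and denominator to get the reduced form.

(m - 5)/(m + 9)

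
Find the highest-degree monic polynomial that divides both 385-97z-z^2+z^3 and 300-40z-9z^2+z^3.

Apply the Euclidean algorithm:
  z^3-z^2-97z+385 = (z^3-9z^2-40z+300) + (8z^2-57z+85)
  z^3-9z^2-40z+300 = ((1/8)z-15/64)(8z^2-57z+85) + (-(4095/64)z+20475/64)
  8z^2-57z+85 = (-(512/4095)z+1088/4095)(-(4095/64)z+20475/64) + (0)
Last nonzero remainder: -(4095/64)z+20475/64. Dividing through by -4095/64 gives the monic gcd z-5.

-5+z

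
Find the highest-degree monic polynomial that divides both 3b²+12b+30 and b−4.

1

Euclidean algorithm in ℚ[b]:
  3b²+12b+30 = (3b+24)(b−4) + (126)
  b−4 = ((1/126)b−2/63)(126) + (0)
The last nonzero remainder is the constant 126, so the polynomials are coprime and gcd = 1.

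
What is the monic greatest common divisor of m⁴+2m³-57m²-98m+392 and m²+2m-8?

Repeated division with remainder:
  m⁴+2m³-57m²-98m+392 = (m²-49)(m²+2m-8) + (0)
The last nonzero remainder m²+2m-8 is already monic.

m²+2m-8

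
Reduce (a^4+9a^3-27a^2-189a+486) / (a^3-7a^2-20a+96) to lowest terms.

(a^3+12a^2+9a-162)/(a^2-4a-32)

Apply the Euclidean algorithm:
  a^4+9a^3-27a^2-189a+486 = (a+16)(a^3-7a^2-20a+96) + (105a^2+35a-1050)
  a^3-7a^2-20a+96 = ((1/105)a-22/315)(105a^2+35a-1050) + (-(68/9)a+68/3)
  105a^2+35a-1050 = (-(945/68)a-1575/34)(-(68/9)a+68/3) + (0)
Last nonzero remainder: -(68/9)a+68/3. Dividing through by -68/9 gives the monic gcd a-3.
Cancel a-3 from numerator and denominator to get the reduced form.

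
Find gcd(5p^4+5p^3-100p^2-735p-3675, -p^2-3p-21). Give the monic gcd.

Euclidean algorithm in ℚ[p]:
  5p^4+5p^3-100p^2-735p-3675 = (-5p^2+10p+175)(-p^2-3p-21) + (0)
Last nonzero remainder: -p^2-3p-21. Dividing through by -1 gives the monic gcd p^2+3p+21.

p^2+3p+21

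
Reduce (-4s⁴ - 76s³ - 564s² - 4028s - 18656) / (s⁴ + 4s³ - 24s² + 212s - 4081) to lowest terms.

(-4s - 32)/(s - 7)

Repeated division with remainder:
  -4s⁴ - 76s³ - 564s² - 4028s - 18656 = (-4)(s⁴ + 4s³ - 24s² + 212s - 4081) + (-60s³ - 660s² - 3180s - 34980)
  s⁴ + 4s³ - 24s² + 212s - 4081 = (-(1/60)s + 7/60)(-60s³ - 660s² - 3180s - 34980) + (0)
Last nonzero remainder: -60s³ - 660s² - 3180s - 34980. Dividing through by -60 gives the monic gcd s³ + 11s² + 53s + 583.
Cancel s³ + 11s² + 53s + 583 from numerator and denominator to get the reduced form.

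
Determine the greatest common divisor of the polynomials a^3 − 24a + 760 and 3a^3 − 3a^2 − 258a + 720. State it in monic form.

Repeated division with remainder:
  a^3 − 24a + 760 = (1/3)(3a^3 − 3a^2 − 258a + 720) + (a^2 + 62a + 520)
  3a^3 − 3a^2 − 258a + 720 = (3a − 189)(a^2 + 62a + 520) + (9900a + 99000)
  a^2 + 62a + 520 = ((1/9900)a + 13/2475)(9900a + 99000) + (0)
Last nonzero remainder: 9900a + 99000. Dividing through by 9900 gives the monic gcd a + 10.

a + 10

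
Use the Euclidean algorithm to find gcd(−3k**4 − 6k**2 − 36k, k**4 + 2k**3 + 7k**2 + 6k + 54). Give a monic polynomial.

Apply the Euclidean algorithm:
  −3k**4 − 6k**2 − 36k = (−3)(k**4 + 2k**3 + 7k**2 + 6k + 54) + (6k**3 + 15k**2 − 18k + 162)
  k**4 + 2k**3 + 7k**2 + 6k + 54 = ((1/6)k − 1/12)(6k**3 + 15k**2 − 18k + 162) + ((45/4)k**2 − (45/2)k + 135/2)
  6k**3 + 15k**2 − 18k + 162 = ((8/15)k + 12/5)((45/4)k**2 − (45/2)k + 135/2) + (0)
Last nonzero remainder: (45/4)k**2 − (45/2)k + 135/2. Dividing through by 45/4 gives the monic gcd k**2 − 2k + 6.

k**2 − 2k + 6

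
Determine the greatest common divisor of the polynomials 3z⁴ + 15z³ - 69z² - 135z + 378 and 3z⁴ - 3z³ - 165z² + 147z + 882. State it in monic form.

By polynomial division,
  3z⁴ + 15z³ - 69z² - 135z + 378 = (3z⁴ - 3z³ - 165z² + 147z + 882) + (18z³ + 96z² - 282z - 504)
  3z⁴ - 3z³ - 165z² + 147z + 882 = ((1/6)z - 19/18)(18z³ + 96z² - 282z - 504) + (-(50/3)z² - (200/3)z + 350)
  18z³ + 96z² - 282z - 504 = (-(27/25)z - 36/25)(-(50/3)z² - (200/3)z + 350) + (0)
Last nonzero remainder: -(50/3)z² - (200/3)z + 350. Dividing through by -50/3 gives the monic gcd z² + 4z - 21.

z² + 4z - 21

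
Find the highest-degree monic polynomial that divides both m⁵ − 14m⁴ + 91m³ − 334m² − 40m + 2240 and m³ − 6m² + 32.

m² − 2m − 8

Euclidean algorithm in ℚ[m]:
  m⁵ − 14m⁴ + 91m³ − 334m² − 40m + 2240 = (m² − 8m + 43)(m³ − 6m² + 32) + (−108m² + 216m + 864)
  m³ − 6m² + 32 = (−(1/108)m + 1/27)(−108m² + 216m + 864) + (0)
Last nonzero remainder: −108m² + 216m + 864. Dividing through by −108 gives the monic gcd m² − 2m − 8.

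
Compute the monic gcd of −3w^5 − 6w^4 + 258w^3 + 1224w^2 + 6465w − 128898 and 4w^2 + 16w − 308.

Euclidean algorithm in ℚ[w]:
  −3w^5 − 6w^4 + 258w^3 + 1224w^2 + 6465w − 128898 = (−(3/4)w^3 + (3/2)w^2 + (3/4)w + 837/2)(4w^2 + 16w − 308) + (0)
Last nonzero remainder: 4w^2 + 16w − 308. Dividing through by 4 gives the monic gcd w^2 + 4w − 77.

w^2 + 4w − 77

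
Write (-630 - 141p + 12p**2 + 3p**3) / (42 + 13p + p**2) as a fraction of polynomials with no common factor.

(-105 - 6p + 3p**2)/(7 + p)

Apply the Euclidean algorithm:
  3p**3 + 12p**2 - 141p - 630 = (3p - 27)(p**2 + 13p + 42) + (84p + 504)
  p**2 + 13p + 42 = ((1/84)p + 1/12)(84p + 504) + (0)
Last nonzero remainder: 84p + 504. Dividing through by 84 gives the monic gcd p + 6.
Cancel p + 6 from numerator and denominator to get the reduced form.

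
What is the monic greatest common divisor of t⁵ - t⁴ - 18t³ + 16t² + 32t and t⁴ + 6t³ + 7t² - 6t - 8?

t² + 5t + 4

By polynomial division,
  t⁵ - t⁴ - 18t³ + 16t² + 32t = (t - 7)(t⁴ + 6t³ + 7t² - 6t - 8) + (17t³ + 71t² - 2t - 56)
  t⁴ + 6t³ + 7t² - 6t - 8 = ((1/17)t + 31/289)(17t³ + 71t² - 2t - 56) + (-(144/289)t² - (720/289)t - 576/289)
  17t³ + 71t² - 2t - 56 = (-(4913/144)t + 2023/72)(-(144/289)t² - (720/289)t - 576/289) + (0)
Last nonzero remainder: -(144/289)t² - (720/289)t - 576/289. Dividing through by -144/289 gives the monic gcd t² + 5t + 4.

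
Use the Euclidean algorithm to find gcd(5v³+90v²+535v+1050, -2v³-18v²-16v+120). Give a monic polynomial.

Repeated division with remainder:
  5v³+90v²+535v+1050 = (-5/2)(-2v³-18v²-16v+120) + (45v²+495v+1350)
  -2v³-18v²-16v+120 = (-(2/45)v+4/45)(45v²+495v+1350) + (0)
Last nonzero remainder: 45v²+495v+1350. Dividing through by 45 gives the monic gcd v²+11v+30.

v²+11v+30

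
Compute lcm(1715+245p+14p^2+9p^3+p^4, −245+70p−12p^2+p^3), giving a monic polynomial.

−12005+147p^2−49p^3+2p^4+p^5

Apply the Euclidean algorithm:
  p^4+9p^3+14p^2+245p+1715 = (p+21)(p^3−12p^2+70p−245) + (196p^2−980p+6860)
  p^3−12p^2+70p−245 = ((1/196)p−1/28)(196p^2−980p+6860) + (0)
Last nonzero remainder: 196p^2−980p+6860. Dividing through by 196 gives the monic gcd p^2−5p+35.
Then lcm(f, g) = f·g / gcd(f, g); expanding and making the result monic gives the answer.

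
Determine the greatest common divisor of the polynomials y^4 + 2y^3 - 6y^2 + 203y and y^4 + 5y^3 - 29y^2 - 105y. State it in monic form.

y^2 + 7y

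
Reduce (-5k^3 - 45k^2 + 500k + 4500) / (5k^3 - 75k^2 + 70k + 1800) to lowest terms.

(-k^2 - 19k - 90)/(k^2 - 5k - 36)

By polynomial division,
  -5k^3 - 45k^2 + 500k + 4500 = (-1)(5k^3 - 75k^2 + 70k + 1800) + (-120k^2 + 570k + 6300)
  5k^3 - 75k^2 + 70k + 1800 = (-(1/24)k + 41/96)(-120k^2 + 570k + 6300) + ((1425/16)k - 7125/8)
  -120k^2 + 570k + 6300 = (-(128/95)k - 672/95)((1425/16)k - 7125/8) + (0)
Last nonzero remainder: (1425/16)k - 7125/8. Dividing through by 1425/16 gives the monic gcd k - 10.
Cancel k - 10 from numerator and denominator to get the reduced form.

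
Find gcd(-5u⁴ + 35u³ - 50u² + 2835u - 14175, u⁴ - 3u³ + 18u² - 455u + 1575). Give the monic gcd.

By polynomial division,
  -5u⁴ + 35u³ - 50u² + 2835u - 14175 = (-5)(u⁴ - 3u³ + 18u² - 455u + 1575) + (20u³ + 40u² + 560u - 6300)
  u⁴ - 3u³ + 18u² - 455u + 1575 = ((1/20)u - 1/4)(20u³ + 40u² + 560u - 6300) + (0)
Last nonzero remainder: 20u³ + 40u² + 560u - 6300. Dividing through by 20 gives the monic gcd u³ + 2u² + 28u - 315.

u³ + 2u² + 28u - 315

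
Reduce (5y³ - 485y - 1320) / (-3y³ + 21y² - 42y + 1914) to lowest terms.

Euclidean algorithm in ℚ[y]:
  5y³ - 485y - 1320 = (-5/3)(-3y³ + 21y² - 42y + 1914) + (35y² - 555y + 1870)
  -3y³ + 21y² - 42y + 1914 = (-(3/35)y - 186/245)(35y² - 555y + 1870) + (-(14850/49)y + 163350/49)
  35y² - 555y + 1870 = (-(343/2970)y + 833/1485)(-(14850/49)y + 163350/49) + (0)
Last nonzero remainder: -(14850/49)y + 163350/49. Dividing through by -14850/49 gives the monic gcd y - 11.
Cancel y - 11 from numerator and denominator to get the reduced form.

(-5y² - 55y - 120)/(3y² + 12y + 174)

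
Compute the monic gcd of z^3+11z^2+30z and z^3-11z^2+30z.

z

Apply the Euclidean algorithm:
  z^3+11z^2+30z = (z^3-11z^2+30z) + (22z^2)
  z^3-11z^2+30z = ((1/22)z-1/2)(22z^2) + (30z)
  22z^2 = ((11/15)z)(30z) + (0)
Last nonzero remainder: 30z. Dividing through by 30 gives the monic gcd z.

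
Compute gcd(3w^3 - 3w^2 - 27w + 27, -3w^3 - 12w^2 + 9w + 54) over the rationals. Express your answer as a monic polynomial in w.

w + 3

Repeated division with remainder:
  3w^3 - 3w^2 - 27w + 27 = (-1)(-3w^3 - 12w^2 + 9w + 54) + (-15w^2 - 18w + 81)
  -3w^3 - 12w^2 + 9w + 54 = ((1/5)w + 14/25)(-15w^2 - 18w + 81) + ((72/25)w + 216/25)
  -15w^2 - 18w + 81 = (-(125/24)w + 75/8)((72/25)w + 216/25) + (0)
Last nonzero remainder: (72/25)w + 216/25. Dividing through by 72/25 gives the monic gcd w + 3.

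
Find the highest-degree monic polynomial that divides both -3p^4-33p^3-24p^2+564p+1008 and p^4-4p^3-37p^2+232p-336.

p^2+3p-28

Apply the Euclidean algorithm:
  -3p^4-33p^3-24p^2+564p+1008 = (-3)(p^4-4p^3-37p^2+232p-336) + (-45p^3-135p^2+1260p)
  p^4-4p^3-37p^2+232p-336 = (-(1/45)p+7/45)(-45p^3-135p^2+1260p) + (12p^2+36p-336)
  -45p^3-135p^2+1260p = (-(15/4)p)(12p^2+36p-336) + (0)
Last nonzero remainder: 12p^2+36p-336. Dividing through by 12 gives the monic gcd p^2+3p-28.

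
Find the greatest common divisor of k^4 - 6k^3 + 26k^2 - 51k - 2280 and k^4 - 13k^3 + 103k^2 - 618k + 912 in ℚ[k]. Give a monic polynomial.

By polynomial division,
  k^4 - 6k^3 + 26k^2 - 51k - 2280 = (k^4 - 13k^3 + 103k^2 - 618k + 912) + (7k^3 - 77k^2 + 567k - 3192)
  k^4 - 13k^3 + 103k^2 - 618k + 912 = ((1/7)k - 2/7)(7k^3 - 77k^2 + 567k - 3192) + (0)
Last nonzero remainder: 7k^3 - 77k^2 + 567k - 3192. Dividing through by 7 gives the monic gcd k^3 - 11k^2 + 81k - 456.

k^3 - 11k^2 + 81k - 456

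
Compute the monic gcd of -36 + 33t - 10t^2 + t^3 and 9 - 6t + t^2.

9 - 6t + t^2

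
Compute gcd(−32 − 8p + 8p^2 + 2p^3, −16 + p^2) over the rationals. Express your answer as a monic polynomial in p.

4 + p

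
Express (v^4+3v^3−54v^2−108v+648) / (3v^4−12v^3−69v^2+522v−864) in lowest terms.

(v^2−36)/(3v^2−21v+48)

Euclidean algorithm in ℚ[v]:
  v^4+3v^3−54v^2−108v+648 = (1/3)(3v^4−12v^3−69v^2+522v−864) + (7v^3−31v^2−282v+936)
  3v^4−12v^3−69v^2+522v−864 = ((3/7)v+9/49)(7v^3−31v^2−282v+936) + ((2820/49)v^2+(8460/49)v−50760/49)
  7v^3−31v^2−282v+936 = ((343/2820)v−637/705)((2820/49)v^2+(8460/49)v−50760/49) + (0)
Last nonzero remainder: (2820/49)v^2+(8460/49)v−50760/49. Dividing through by 2820/49 gives the monic gcd v^2+3v−18.
Cancel v^2+3v−18 from numerator and denominator to get the reduced form.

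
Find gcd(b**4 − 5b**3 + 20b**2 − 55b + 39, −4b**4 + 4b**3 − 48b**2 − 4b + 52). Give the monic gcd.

Euclidean algorithm in ℚ[b]:
  b**4 − 5b**3 + 20b**2 − 55b + 39 = (−1/4)(−4b**4 + 4b**3 − 48b**2 − 4b + 52) + (−4b**3 + 8b**2 − 56b + 52)
  −4b**4 + 4b**3 − 48b**2 − 4b + 52 = (b + 1)(−4b**3 + 8b**2 − 56b + 52) + (0)
Last nonzero remainder: −4b**3 + 8b**2 − 56b + 52. Dividing through by −4 gives the monic gcd b**3 − 2b**2 + 14b − 13.

b**3 − 2b**2 + 14b − 13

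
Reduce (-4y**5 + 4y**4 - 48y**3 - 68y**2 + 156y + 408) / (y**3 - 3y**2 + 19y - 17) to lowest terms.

(-4y**3 - 4y**2 + 12y + 24)/(y - 1)

By polynomial division,
  -4y**5 + 4y**4 - 48y**3 - 68y**2 + 156y + 408 = (-4y**2 - 8y + 4)(y**3 - 3y**2 + 19y - 17) + (28y**2 - 56y + 476)
  y**3 - 3y**2 + 19y - 17 = ((1/28)y - 1/28)(28y**2 - 56y + 476) + (0)
Last nonzero remainder: 28y**2 - 56y + 476. Dividing through by 28 gives the monic gcd y**2 - 2y + 17.
Cancel y**2 - 2y + 17 from numerator and denominator to get the reduced form.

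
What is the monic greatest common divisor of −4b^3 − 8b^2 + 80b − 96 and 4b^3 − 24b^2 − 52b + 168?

b − 2

Repeated division with remainder:
  −4b^3 − 8b^2 + 80b − 96 = (−1)(4b^3 − 24b^2 − 52b + 168) + (−32b^2 + 28b + 72)
  4b^3 − 24b^2 − 52b + 168 = (−(1/8)b + 41/64)(−32b^2 + 28b + 72) + (−(975/16)b + 975/8)
  −32b^2 + 28b + 72 = ((512/975)b + 192/325)(−(975/16)b + 975/8) + (0)
Last nonzero remainder: −(975/16)b + 975/8. Dividing through by −975/16 gives the monic gcd b − 2.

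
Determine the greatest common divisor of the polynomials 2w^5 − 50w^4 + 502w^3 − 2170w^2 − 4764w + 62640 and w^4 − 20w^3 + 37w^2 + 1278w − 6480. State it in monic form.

w^2 − 19w + 90

By polynomial division,
  2w^5 − 50w^4 + 502w^3 − 2170w^2 − 4764w + 62640 = (2w − 10)(w^4 − 20w^3 + 37w^2 + 1278w − 6480) + (228w^3 − 4356w^2 + 20976w − 2160)
  w^4 − 20w^3 + 37w^2 + 1278w − 6480 = ((1/228)w − 17/4332)(228w^3 − 4356w^2 + 20976w − 2160) + (−(26026/361)w^2 + (26026/19)w − 2342340/361)
  228w^3 − 4356w^2 + 20976w − 2160 = (−(41154/13013)w + 4332/13013)(−(26026/361)w^2 + (26026/19)w − 2342340/361) + (0)
Last nonzero remainder: −(26026/361)w^2 + (26026/19)w − 2342340/361. Dividing through by −26026/361 gives the monic gcd w^2 − 19w + 90.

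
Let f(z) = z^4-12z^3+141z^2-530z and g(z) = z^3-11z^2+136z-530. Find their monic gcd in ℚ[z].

z-5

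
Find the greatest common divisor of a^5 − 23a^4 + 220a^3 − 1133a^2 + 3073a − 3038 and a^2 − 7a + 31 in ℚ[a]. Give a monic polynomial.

a^2 − 7a + 31

By polynomial division,
  a^5 − 23a^4 + 220a^3 − 1133a^2 + 3073a − 3038 = (a^3 − 16a^2 + 77a − 98)(a^2 − 7a + 31) + (0)
The last nonzero remainder a^2 − 7a + 31 is already monic.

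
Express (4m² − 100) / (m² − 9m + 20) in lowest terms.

Apply the Euclidean algorithm:
  4m² − 100 = (4)(m² − 9m + 20) + (36m − 180)
  m² − 9m + 20 = ((1/36)m − 1/9)(36m − 180) + (0)
Last nonzero remainder: 36m − 180. Dividing through by 36 gives the monic gcd m − 5.
Cancel m − 5 from numerator and denominator to get the reduced form.

(4m + 20)/(m − 4)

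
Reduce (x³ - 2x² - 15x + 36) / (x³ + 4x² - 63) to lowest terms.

(x² + x - 12)/(x² + 7x + 21)

Euclidean algorithm in ℚ[x]:
  x³ - 2x² - 15x + 36 = (x³ + 4x² - 63) + (-6x² - 15x + 99)
  x³ + 4x² - 63 = (-(1/6)x - 1/4)(-6x² - 15x + 99) + ((51/4)x - 153/4)
  -6x² - 15x + 99 = (-(8/17)x - 44/17)((51/4)x - 153/4) + (0)
Last nonzero remainder: (51/4)x - 153/4. Dividing through by 51/4 gives the monic gcd x - 3.
Cancel x - 3 from numerator and denominator to get the reduced form.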